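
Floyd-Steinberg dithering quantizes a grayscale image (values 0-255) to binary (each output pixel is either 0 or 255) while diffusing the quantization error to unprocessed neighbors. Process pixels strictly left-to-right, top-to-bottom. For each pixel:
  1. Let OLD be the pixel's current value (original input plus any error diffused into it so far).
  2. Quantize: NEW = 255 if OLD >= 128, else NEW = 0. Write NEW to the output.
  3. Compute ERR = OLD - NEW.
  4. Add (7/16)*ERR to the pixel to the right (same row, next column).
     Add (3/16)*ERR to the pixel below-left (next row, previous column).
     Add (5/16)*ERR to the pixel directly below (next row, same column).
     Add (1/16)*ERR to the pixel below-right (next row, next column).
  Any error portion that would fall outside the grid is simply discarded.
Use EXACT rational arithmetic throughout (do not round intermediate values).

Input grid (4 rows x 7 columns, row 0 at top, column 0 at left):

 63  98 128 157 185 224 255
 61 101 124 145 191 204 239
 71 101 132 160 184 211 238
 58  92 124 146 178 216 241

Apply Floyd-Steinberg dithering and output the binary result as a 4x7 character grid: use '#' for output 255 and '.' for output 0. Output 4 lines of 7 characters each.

Answer: ..#.###
.#.####
.#.#.##
..#.###

Derivation:
(0,0): OLD=63 → NEW=0, ERR=63
(0,1): OLD=2009/16 → NEW=0, ERR=2009/16
(0,2): OLD=46831/256 → NEW=255, ERR=-18449/256
(0,3): OLD=513929/4096 → NEW=0, ERR=513929/4096
(0,4): OLD=15721663/65536 → NEW=255, ERR=-990017/65536
(0,5): OLD=227950905/1048576 → NEW=255, ERR=-39435975/1048576
(0,6): OLD=4002138255/16777216 → NEW=255, ERR=-276051825/16777216
(1,0): OLD=26683/256 → NEW=0, ERR=26683/256
(1,1): OLD=360989/2048 → NEW=255, ERR=-161251/2048
(1,2): OLD=6449121/65536 → NEW=0, ERR=6449121/65536
(1,3): OLD=57652173/262144 → NEW=255, ERR=-9194547/262144
(1,4): OLD=2881057479/16777216 → NEW=255, ERR=-1397132601/16777216
(1,5): OLD=20372213495/134217728 → NEW=255, ERR=-13853307145/134217728
(1,6): OLD=400185564057/2147483648 → NEW=255, ERR=-147422766183/2147483648
(2,0): OLD=2910095/32768 → NEW=0, ERR=2910095/32768
(2,1): OLD=147025557/1048576 → NEW=255, ERR=-120361323/1048576
(2,2): OLD=1695097855/16777216 → NEW=0, ERR=1695097855/16777216
(2,3): OLD=24666340039/134217728 → NEW=255, ERR=-9559180601/134217728
(2,4): OLD=113034946743/1073741824 → NEW=0, ERR=113034946743/1073741824
(2,5): OLD=7103028206973/34359738368 → NEW=255, ERR=-1658705076867/34359738368
(2,6): OLD=103890680243515/549755813888 → NEW=255, ERR=-36297052297925/549755813888
(3,0): OLD=1077609759/16777216 → NEW=0, ERR=1077609759/16777216
(3,1): OLD=14592843315/134217728 → NEW=0, ERR=14592843315/134217728
(3,2): OLD=196078999305/1073741824 → NEW=255, ERR=-77725165815/1073741824
(3,3): OLD=507352154767/4294967296 → NEW=0, ERR=507352154767/4294967296
(3,4): OLD=136930581553439/549755813888 → NEW=255, ERR=-3257150988001/549755813888
(3,5): OLD=846721182785101/4398046511104 → NEW=255, ERR=-274780677546419/4398046511104
(3,6): OLD=13371206262236115/70368744177664 → NEW=255, ERR=-4572823503068205/70368744177664
Row 0: ..#.###
Row 1: .#.####
Row 2: .#.#.##
Row 3: ..#.###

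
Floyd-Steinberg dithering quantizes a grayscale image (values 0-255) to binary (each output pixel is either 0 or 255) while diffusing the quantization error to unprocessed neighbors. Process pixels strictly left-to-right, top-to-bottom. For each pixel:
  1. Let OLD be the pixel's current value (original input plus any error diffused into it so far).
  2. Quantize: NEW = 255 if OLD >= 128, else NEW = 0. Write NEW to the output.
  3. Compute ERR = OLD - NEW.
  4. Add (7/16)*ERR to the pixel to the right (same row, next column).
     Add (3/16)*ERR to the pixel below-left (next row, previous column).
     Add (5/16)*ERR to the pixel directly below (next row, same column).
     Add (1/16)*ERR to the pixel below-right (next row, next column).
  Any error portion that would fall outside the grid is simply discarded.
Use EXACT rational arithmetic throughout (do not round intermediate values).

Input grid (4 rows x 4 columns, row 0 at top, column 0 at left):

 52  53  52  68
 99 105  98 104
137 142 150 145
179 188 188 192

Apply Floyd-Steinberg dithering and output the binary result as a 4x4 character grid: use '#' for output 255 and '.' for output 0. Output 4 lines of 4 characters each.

Answer: ....
#.#.
.##.
##.#

Derivation:
(0,0): OLD=52 → NEW=0, ERR=52
(0,1): OLD=303/4 → NEW=0, ERR=303/4
(0,2): OLD=5449/64 → NEW=0, ERR=5449/64
(0,3): OLD=107775/1024 → NEW=0, ERR=107775/1024
(1,0): OLD=8285/64 → NEW=255, ERR=-8035/64
(1,1): OLD=47595/512 → NEW=0, ERR=47595/512
(1,2): OLD=3108775/16384 → NEW=255, ERR=-1069145/16384
(1,3): OLD=29795905/262144 → NEW=0, ERR=29795905/262144
(2,0): OLD=943689/8192 → NEW=0, ERR=943689/8192
(2,1): OLD=52786899/262144 → NEW=255, ERR=-14059821/262144
(2,2): OLD=69868951/524288 → NEW=255, ERR=-63824489/524288
(2,3): OLD=1033323147/8388608 → NEW=0, ERR=1033323147/8388608
(3,0): OLD=859591193/4194304 → NEW=255, ERR=-209956327/4194304
(3,1): OLD=8973367495/67108864 → NEW=255, ERR=-8139392825/67108864
(3,2): OLD=125240481529/1073741824 → NEW=0, ERR=125240481529/1073741824
(3,3): OLD=4705832514639/17179869184 → NEW=255, ERR=324965872719/17179869184
Row 0: ....
Row 1: #.#.
Row 2: .##.
Row 3: ##.#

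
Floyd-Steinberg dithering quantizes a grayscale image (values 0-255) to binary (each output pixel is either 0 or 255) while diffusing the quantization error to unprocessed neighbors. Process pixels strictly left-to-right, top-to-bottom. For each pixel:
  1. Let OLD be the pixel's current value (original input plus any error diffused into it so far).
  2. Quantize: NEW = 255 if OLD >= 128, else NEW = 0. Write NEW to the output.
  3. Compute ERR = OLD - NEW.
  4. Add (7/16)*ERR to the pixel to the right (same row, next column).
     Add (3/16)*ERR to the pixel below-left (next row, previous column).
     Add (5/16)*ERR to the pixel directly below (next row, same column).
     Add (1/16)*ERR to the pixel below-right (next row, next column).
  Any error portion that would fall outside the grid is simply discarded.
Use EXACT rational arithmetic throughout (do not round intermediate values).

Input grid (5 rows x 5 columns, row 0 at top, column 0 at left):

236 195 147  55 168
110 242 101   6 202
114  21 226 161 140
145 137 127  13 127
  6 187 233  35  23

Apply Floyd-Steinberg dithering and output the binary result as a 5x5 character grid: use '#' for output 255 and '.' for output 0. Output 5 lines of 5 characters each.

(0,0): OLD=236 → NEW=255, ERR=-19
(0,1): OLD=2987/16 → NEW=255, ERR=-1093/16
(0,2): OLD=29981/256 → NEW=0, ERR=29981/256
(0,3): OLD=435147/4096 → NEW=0, ERR=435147/4096
(0,4): OLD=14056077/65536 → NEW=255, ERR=-2655603/65536
(1,0): OLD=23361/256 → NEW=0, ERR=23361/256
(1,1): OLD=576199/2048 → NEW=255, ERR=53959/2048
(1,2): OLD=10798675/65536 → NEW=255, ERR=-5913005/65536
(1,3): OLD=-144873/262144 → NEW=0, ERR=-144873/262144
(1,4): OLD=820972645/4194304 → NEW=255, ERR=-248574875/4194304
(2,0): OLD=4831869/32768 → NEW=255, ERR=-3523971/32768
(2,1): OLD=-30440657/1048576 → NEW=0, ERR=-30440657/1048576
(2,2): OLD=3131414349/16777216 → NEW=255, ERR=-1146775731/16777216
(2,3): OLD=30647691159/268435456 → NEW=0, ERR=30647691159/268435456
(2,4): OLD=736136949601/4294967296 → NEW=255, ERR=-359079710879/4294967296
(3,0): OLD=1777538989/16777216 → NEW=0, ERR=1777538989/16777216
(3,1): OLD=20769288745/134217728 → NEW=255, ERR=-13456231895/134217728
(3,2): OLD=349481806867/4294967296 → NEW=0, ERR=349481806867/4294967296
(3,3): OLD=552590927323/8589934592 → NEW=0, ERR=552590927323/8589934592
(3,4): OLD=18712812590503/137438953472 → NEW=255, ERR=-16334120544857/137438953472
(4,0): OLD=43617765763/2147483648 → NEW=0, ERR=43617765763/2147483648
(4,1): OLD=12811689168899/68719476736 → NEW=255, ERR=-4711777398781/68719476736
(4,2): OLD=257534903555213/1099511627776 → NEW=255, ERR=-22840561527667/1099511627776
(4,3): OLD=506949223828995/17592186044416 → NEW=0, ERR=506949223828995/17592186044416
(4,4): OLD=700438101597077/281474976710656 → NEW=0, ERR=700438101597077/281474976710656
Row 0: ##..#
Row 1: .##.#
Row 2: #.#.#
Row 3: .#..#
Row 4: .##..

Answer: ##..#
.##.#
#.#.#
.#..#
.##..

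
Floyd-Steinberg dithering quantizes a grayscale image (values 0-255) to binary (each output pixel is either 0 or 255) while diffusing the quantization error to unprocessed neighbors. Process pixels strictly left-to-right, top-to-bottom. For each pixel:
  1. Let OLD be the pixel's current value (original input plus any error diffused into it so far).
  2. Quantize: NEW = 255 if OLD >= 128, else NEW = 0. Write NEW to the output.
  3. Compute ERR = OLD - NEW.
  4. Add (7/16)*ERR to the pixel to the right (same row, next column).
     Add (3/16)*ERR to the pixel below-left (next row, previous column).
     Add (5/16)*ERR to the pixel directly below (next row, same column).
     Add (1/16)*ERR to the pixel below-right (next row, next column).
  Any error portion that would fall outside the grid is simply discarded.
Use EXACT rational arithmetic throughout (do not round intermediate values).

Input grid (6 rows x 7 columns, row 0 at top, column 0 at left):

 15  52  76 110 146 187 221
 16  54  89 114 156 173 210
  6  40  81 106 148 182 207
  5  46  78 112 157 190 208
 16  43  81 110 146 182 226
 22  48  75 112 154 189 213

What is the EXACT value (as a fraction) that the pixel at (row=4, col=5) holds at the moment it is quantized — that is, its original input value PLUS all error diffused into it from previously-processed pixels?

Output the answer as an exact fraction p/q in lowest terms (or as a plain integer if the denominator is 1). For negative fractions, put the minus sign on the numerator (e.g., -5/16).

(0,0): OLD=15 → NEW=0, ERR=15
(0,1): OLD=937/16 → NEW=0, ERR=937/16
(0,2): OLD=26015/256 → NEW=0, ERR=26015/256
(0,3): OLD=632665/4096 → NEW=255, ERR=-411815/4096
(0,4): OLD=6685551/65536 → NEW=0, ERR=6685551/65536
(0,5): OLD=242882569/1048576 → NEW=255, ERR=-24504311/1048576
(0,6): OLD=3536234559/16777216 → NEW=255, ERR=-741955521/16777216
(1,0): OLD=8107/256 → NEW=0, ERR=8107/256
(1,1): OLD=217389/2048 → NEW=0, ERR=217389/2048
(1,2): OLD=9961777/65536 → NEW=255, ERR=-6749903/65536
(1,3): OLD=16514909/262144 → NEW=0, ERR=16514909/262144
(1,4): OLD=3435569655/16777216 → NEW=255, ERR=-842620425/16777216
(1,5): OLD=19033140263/134217728 → NEW=255, ERR=-15192380377/134217728
(1,6): OLD=311810130793/2147483648 → NEW=255, ERR=-235798199447/2147483648
(2,0): OLD=1173055/32768 → NEW=0, ERR=1173055/32768
(2,1): OLD=74973733/1048576 → NEW=0, ERR=74973733/1048576
(2,2): OLD=1653260463/16777216 → NEW=0, ERR=1653260463/16777216
(2,3): OLD=20527958007/134217728 → NEW=255, ERR=-13697562633/134217728
(2,4): OLD=75559158375/1073741824 → NEW=0, ERR=75559158375/1073741824
(2,5): OLD=5280660157325/34359738368 → NEW=255, ERR=-3481073126515/34359738368
(2,6): OLD=66678836256939/549755813888 → NEW=0, ERR=66678836256939/549755813888
(3,0): OLD=496496079/16777216 → NEW=0, ERR=496496079/16777216
(3,1): OLD=13690893859/134217728 → NEW=0, ERR=13690893859/134217728
(3,2): OLD=148987175001/1073741824 → NEW=255, ERR=-124816990119/1073741824
(3,3): OLD=208752514303/4294967296 → NEW=0, ERR=208752514303/4294967296
(3,4): OLD=96141473507791/549755813888 → NEW=255, ERR=-44046259033649/549755813888
(3,5): OLD=661585404360797/4398046511104 → NEW=255, ERR=-459916455970723/4398046511104
(3,6): OLD=13638859687242691/70368744177664 → NEW=255, ERR=-4305170078061629/70368744177664
(4,0): OLD=95292263105/2147483648 → NEW=0, ERR=95292263105/2147483648
(4,1): OLD=2554435657677/34359738368 → NEW=0, ERR=2554435657677/34359738368
(4,2): OLD=50955481280803/549755813888 → NEW=0, ERR=50955481280803/549755813888
(4,3): OLD=630907567260273/4398046511104 → NEW=255, ERR=-490594293071247/4398046511104
(4,4): OLD=1955919721914179/35184372088832 → NEW=0, ERR=1955919721914179/35184372088832
(4,5): OLD=176949911284006275/1125899906842624 → NEW=255, ERR=-110154564960862845/1125899906842624
Target (4,5): original=182, with diffused error = 176949911284006275/1125899906842624

Answer: 176949911284006275/1125899906842624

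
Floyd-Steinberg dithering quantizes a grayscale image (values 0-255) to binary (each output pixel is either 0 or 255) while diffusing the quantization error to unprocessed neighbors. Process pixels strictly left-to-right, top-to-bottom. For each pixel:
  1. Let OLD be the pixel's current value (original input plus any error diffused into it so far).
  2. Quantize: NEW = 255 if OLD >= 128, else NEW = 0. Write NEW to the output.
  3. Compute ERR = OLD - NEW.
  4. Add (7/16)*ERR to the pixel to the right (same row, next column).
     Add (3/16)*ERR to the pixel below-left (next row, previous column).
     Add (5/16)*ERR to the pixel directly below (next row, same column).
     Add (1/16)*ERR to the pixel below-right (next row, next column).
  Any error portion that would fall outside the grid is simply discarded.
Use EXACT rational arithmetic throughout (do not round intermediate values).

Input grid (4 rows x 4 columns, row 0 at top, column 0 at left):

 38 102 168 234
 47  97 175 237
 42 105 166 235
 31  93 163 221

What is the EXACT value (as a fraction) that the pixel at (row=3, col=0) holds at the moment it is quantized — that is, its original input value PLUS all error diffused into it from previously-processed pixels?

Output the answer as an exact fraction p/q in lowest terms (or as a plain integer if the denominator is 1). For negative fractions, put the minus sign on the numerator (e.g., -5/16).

Answer: 593358563/8388608

Derivation:
(0,0): OLD=38 → NEW=0, ERR=38
(0,1): OLD=949/8 → NEW=0, ERR=949/8
(0,2): OLD=28147/128 → NEW=255, ERR=-4493/128
(0,3): OLD=447781/2048 → NEW=255, ERR=-74459/2048
(1,0): OLD=10383/128 → NEW=0, ERR=10383/128
(1,1): OLD=169321/1024 → NEW=255, ERR=-91799/1024
(1,2): OLD=4109341/32768 → NEW=0, ERR=4109341/32768
(1,3): OLD=145914715/524288 → NEW=255, ERR=12221275/524288
(2,0): OLD=828051/16384 → NEW=0, ERR=828051/16384
(2,1): OLD=66941185/524288 → NEW=0, ERR=66941185/524288
(2,2): OLD=272438405/1048576 → NEW=255, ERR=5051525/1048576
(2,3): OLD=4231718097/16777216 → NEW=255, ERR=-46471983/16777216
(3,0): OLD=593358563/8388608 → NEW=0, ERR=593358563/8388608
Target (3,0): original=31, with diffused error = 593358563/8388608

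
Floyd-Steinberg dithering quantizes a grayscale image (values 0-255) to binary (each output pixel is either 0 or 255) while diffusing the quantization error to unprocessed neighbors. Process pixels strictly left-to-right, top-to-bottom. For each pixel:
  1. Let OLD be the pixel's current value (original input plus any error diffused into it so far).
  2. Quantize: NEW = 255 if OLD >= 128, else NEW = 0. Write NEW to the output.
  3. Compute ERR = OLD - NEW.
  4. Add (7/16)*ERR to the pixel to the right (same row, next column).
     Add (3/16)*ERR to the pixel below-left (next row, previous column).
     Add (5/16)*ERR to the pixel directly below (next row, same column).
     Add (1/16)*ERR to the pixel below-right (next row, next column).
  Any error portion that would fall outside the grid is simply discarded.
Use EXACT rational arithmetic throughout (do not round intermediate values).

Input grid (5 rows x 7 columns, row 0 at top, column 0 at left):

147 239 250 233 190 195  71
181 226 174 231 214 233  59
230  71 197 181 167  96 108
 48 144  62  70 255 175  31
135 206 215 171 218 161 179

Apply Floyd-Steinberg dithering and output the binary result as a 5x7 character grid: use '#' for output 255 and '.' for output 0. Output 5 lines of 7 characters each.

Answer: ######.
##.###.
#.##..#
.#..##.
.####.#

Derivation:
(0,0): OLD=147 → NEW=255, ERR=-108
(0,1): OLD=767/4 → NEW=255, ERR=-253/4
(0,2): OLD=14229/64 → NEW=255, ERR=-2091/64
(0,3): OLD=223955/1024 → NEW=255, ERR=-37165/1024
(0,4): OLD=2852805/16384 → NEW=255, ERR=-1325115/16384
(0,5): OLD=41842275/262144 → NEW=255, ERR=-25004445/262144
(0,6): OLD=122764469/4194304 → NEW=0, ERR=122764469/4194304
(1,0): OLD=8665/64 → NEW=255, ERR=-7655/64
(1,1): OLD=72207/512 → NEW=255, ERR=-58353/512
(1,2): OLD=1690331/16384 → NEW=0, ERR=1690331/16384
(1,3): OLD=16225935/65536 → NEW=255, ERR=-485745/65536
(1,4): OLD=693443421/4194304 → NEW=255, ERR=-376104099/4194304
(1,5): OLD=5516172493/33554432 → NEW=255, ERR=-3040207667/33554432
(1,6): OLD=12103939939/536870912 → NEW=0, ERR=12103939939/536870912
(2,0): OLD=1402901/8192 → NEW=255, ERR=-686059/8192
(2,1): OLD=2782231/262144 → NEW=0, ERR=2782231/262144
(2,2): OLD=945274309/4194304 → NEW=255, ERR=-124273211/4194304
(2,3): OLD=5212882973/33554432 → NEW=255, ERR=-3343497187/33554432
(2,4): OLD=20919736797/268435456 → NEW=0, ERR=20919736797/268435456
(2,5): OLD=862463917775/8589934592 → NEW=0, ERR=862463917775/8589934592
(2,6): OLD=21070676431769/137438953472 → NEW=255, ERR=-13976256703591/137438953472
(3,0): OLD=99903845/4194304 → NEW=0, ERR=99903845/4194304
(3,1): OLD=4930749985/33554432 → NEW=255, ERR=-3625630175/33554432
(3,2): OLD=-3369354557/268435456 → NEW=0, ERR=-3369354557/268435456
(3,3): OLD=49532016557/1073741824 → NEW=0, ERR=49532016557/1073741824
(3,4): OLD=42899340423525/137438953472 → NEW=255, ERR=7852407288165/137438953472
(3,5): OLD=238787584645023/1099511627776 → NEW=255, ERR=-41587880437857/1099511627776
(3,6): OLD=-194412282356543/17592186044416 → NEW=0, ERR=-194412282356543/17592186044416
(4,0): OLD=65596836395/536870912 → NEW=0, ERR=65596836395/536870912
(4,1): OLD=1931225531535/8589934592 → NEW=255, ERR=-259207789425/8589934592
(4,2): OLD=27456430813953/137438953472 → NEW=255, ERR=-7590502321407/137438953472
(4,3): OLD=188216031688667/1099511627776 → NEW=255, ERR=-92159433394213/1099511627776
(4,4): OLD=1715016979545297/8796093022208 → NEW=255, ERR=-527986741117743/8796093022208
(4,5): OLD=35020497725554145/281474976710656 → NEW=0, ERR=35020497725554145/281474976710656
(4,6): OLD=1025088337397582967/4503599627370496 → NEW=255, ERR=-123329567581893513/4503599627370496
Row 0: ######.
Row 1: ##.###.
Row 2: #.##..#
Row 3: .#..##.
Row 4: .####.#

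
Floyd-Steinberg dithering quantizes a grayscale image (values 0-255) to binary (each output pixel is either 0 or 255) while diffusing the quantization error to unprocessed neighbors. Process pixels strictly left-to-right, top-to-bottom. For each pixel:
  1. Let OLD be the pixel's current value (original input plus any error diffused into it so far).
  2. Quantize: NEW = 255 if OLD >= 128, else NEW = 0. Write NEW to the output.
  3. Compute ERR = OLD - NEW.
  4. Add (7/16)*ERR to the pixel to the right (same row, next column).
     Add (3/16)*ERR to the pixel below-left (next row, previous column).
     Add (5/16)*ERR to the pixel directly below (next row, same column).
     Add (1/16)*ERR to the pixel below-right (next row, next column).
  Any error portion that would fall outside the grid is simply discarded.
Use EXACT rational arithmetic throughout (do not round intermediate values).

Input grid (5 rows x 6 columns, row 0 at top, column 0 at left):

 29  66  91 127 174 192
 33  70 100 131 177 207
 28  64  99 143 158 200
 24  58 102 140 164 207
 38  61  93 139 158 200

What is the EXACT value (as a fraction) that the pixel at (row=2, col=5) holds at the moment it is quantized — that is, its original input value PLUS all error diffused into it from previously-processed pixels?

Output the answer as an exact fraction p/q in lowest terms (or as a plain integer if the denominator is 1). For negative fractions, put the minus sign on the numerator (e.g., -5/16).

Answer: 16320638310281/68719476736

Derivation:
(0,0): OLD=29 → NEW=0, ERR=29
(0,1): OLD=1259/16 → NEW=0, ERR=1259/16
(0,2): OLD=32109/256 → NEW=0, ERR=32109/256
(0,3): OLD=744955/4096 → NEW=255, ERR=-299525/4096
(0,4): OLD=9306589/65536 → NEW=255, ERR=-7405091/65536
(0,5): OLD=149490955/1048576 → NEW=255, ERR=-117895925/1048576
(1,0): OLD=14545/256 → NEW=0, ERR=14545/256
(1,1): OLD=296503/2048 → NEW=255, ERR=-225737/2048
(1,2): OLD=5385731/65536 → NEW=0, ERR=5385731/65536
(1,3): OLD=34276551/262144 → NEW=255, ERR=-32570169/262144
(1,4): OLD=1034829045/16777216 → NEW=0, ERR=1034829045/16777216
(1,5): OLD=51482565411/268435456 → NEW=255, ERR=-16968475869/268435456
(2,0): OLD=822093/32768 → NEW=0, ERR=822093/32768
(2,1): OLD=62380959/1048576 → NEW=0, ERR=62380959/1048576
(2,2): OLD=2022050205/16777216 → NEW=0, ERR=2022050205/16777216
(2,3): OLD=23300700917/134217728 → NEW=255, ERR=-10924819723/134217728
(2,4): OLD=524186399583/4294967296 → NEW=0, ERR=524186399583/4294967296
(2,5): OLD=16320638310281/68719476736 → NEW=255, ERR=-1202828257399/68719476736
Target (2,5): original=200, with diffused error = 16320638310281/68719476736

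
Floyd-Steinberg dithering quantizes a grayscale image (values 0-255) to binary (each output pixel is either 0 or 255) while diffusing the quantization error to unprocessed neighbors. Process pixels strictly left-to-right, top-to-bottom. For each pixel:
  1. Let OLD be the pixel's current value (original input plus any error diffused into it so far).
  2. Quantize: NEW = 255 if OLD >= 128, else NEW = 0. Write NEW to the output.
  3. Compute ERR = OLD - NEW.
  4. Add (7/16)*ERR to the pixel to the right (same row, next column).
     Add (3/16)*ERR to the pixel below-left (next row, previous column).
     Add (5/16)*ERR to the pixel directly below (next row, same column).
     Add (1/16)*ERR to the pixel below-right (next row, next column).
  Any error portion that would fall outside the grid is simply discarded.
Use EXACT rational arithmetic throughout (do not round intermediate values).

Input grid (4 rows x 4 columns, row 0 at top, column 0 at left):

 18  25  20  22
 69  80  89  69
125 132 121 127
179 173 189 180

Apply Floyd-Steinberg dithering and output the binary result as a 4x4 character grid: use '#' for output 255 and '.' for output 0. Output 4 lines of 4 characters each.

(0,0): OLD=18 → NEW=0, ERR=18
(0,1): OLD=263/8 → NEW=0, ERR=263/8
(0,2): OLD=4401/128 → NEW=0, ERR=4401/128
(0,3): OLD=75863/2048 → NEW=0, ERR=75863/2048
(1,0): OLD=10341/128 → NEW=0, ERR=10341/128
(1,1): OLD=136387/1024 → NEW=255, ERR=-124733/1024
(1,2): OLD=1817087/32768 → NEW=0, ERR=1817087/32768
(1,3): OLD=56091177/524288 → NEW=0, ERR=56091177/524288
(2,0): OLD=2087441/16384 → NEW=0, ERR=2087441/16384
(2,1): OLD=86571467/524288 → NEW=255, ERR=-47121973/524288
(2,2): OLD=116868119/1048576 → NEW=0, ERR=116868119/1048576
(2,3): OLD=3567841819/16777216 → NEW=255, ERR=-710348261/16777216
(3,0): OLD=1694185473/8388608 → NEW=255, ERR=-444909567/8388608
(3,1): OLD=20209146783/134217728 → NEW=255, ERR=-14016373857/134217728
(3,2): OLD=353443805281/2147483648 → NEW=255, ERR=-194164524959/2147483648
(3,3): OLD=4610324252199/34359738368 → NEW=255, ERR=-4151409031641/34359738368
Row 0: ....
Row 1: .#..
Row 2: .#.#
Row 3: ####

Answer: ....
.#..
.#.#
####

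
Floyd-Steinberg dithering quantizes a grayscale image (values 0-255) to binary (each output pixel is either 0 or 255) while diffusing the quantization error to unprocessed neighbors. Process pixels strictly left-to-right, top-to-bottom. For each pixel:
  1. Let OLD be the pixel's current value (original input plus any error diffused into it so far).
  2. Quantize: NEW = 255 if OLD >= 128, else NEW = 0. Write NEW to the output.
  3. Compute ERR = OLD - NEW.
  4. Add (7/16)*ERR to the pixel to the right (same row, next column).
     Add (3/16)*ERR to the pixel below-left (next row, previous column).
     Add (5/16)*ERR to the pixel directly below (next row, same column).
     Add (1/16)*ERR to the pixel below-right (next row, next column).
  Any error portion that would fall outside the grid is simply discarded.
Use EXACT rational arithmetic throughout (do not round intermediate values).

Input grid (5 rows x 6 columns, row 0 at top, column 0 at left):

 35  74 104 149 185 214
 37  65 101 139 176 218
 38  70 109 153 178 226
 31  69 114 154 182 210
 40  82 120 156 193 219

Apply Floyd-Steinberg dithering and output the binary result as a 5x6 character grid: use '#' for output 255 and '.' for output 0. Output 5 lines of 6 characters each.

Answer: ..#.##
..#.##
..#.##
..##.#
.#.###

Derivation:
(0,0): OLD=35 → NEW=0, ERR=35
(0,1): OLD=1429/16 → NEW=0, ERR=1429/16
(0,2): OLD=36627/256 → NEW=255, ERR=-28653/256
(0,3): OLD=409733/4096 → NEW=0, ERR=409733/4096
(0,4): OLD=14992291/65536 → NEW=255, ERR=-1719389/65536
(0,5): OLD=212359541/1048576 → NEW=255, ERR=-55027339/1048576
(1,0): OLD=16559/256 → NEW=0, ERR=16559/256
(1,1): OLD=209737/2048 → NEW=0, ERR=209737/2048
(1,2): OLD=8858237/65536 → NEW=255, ERR=-7853443/65536
(1,3): OLD=27765817/262144 → NEW=0, ERR=27765817/262144
(1,4): OLD=3532491403/16777216 → NEW=255, ERR=-745698677/16777216
(1,5): OLD=48456687965/268435456 → NEW=255, ERR=-19994353315/268435456
(2,0): OLD=2536755/32768 → NEW=0, ERR=2536755/32768
(2,1): OLD=123151585/1048576 → NEW=0, ERR=123151585/1048576
(2,2): OLD=2503077347/16777216 → NEW=255, ERR=-1775112733/16777216
(2,3): OLD=16641159819/134217728 → NEW=0, ERR=16641159819/134217728
(2,4): OLD=906273658657/4294967296 → NEW=255, ERR=-188943001823/4294967296
(2,5): OLD=12417553603063/68719476736 → NEW=255, ERR=-5105912964617/68719476736
(3,0): OLD=1295429251/16777216 → NEW=0, ERR=1295429251/16777216
(3,1): OLD=16707829191/134217728 → NEW=0, ERR=16707829191/134217728
(3,2): OLD=178225156613/1073741824 → NEW=255, ERR=-95579008507/1073741824
(3,3): OLD=9547914885071/68719476736 → NEW=255, ERR=-7975551682609/68719476736
(3,4): OLD=61184674632303/549755813888 → NEW=0, ERR=61184674632303/549755813888
(3,5): OLD=2047051034271777/8796093022208 → NEW=255, ERR=-195952686391263/8796093022208
(4,0): OLD=187840003533/2147483648 → NEW=0, ERR=187840003533/2147483648
(4,1): OLD=5061345799273/34359738368 → NEW=255, ERR=-3700387484567/34359738368
(4,2): OLD=34178441324907/1099511627776 → NEW=0, ERR=34178441324907/1099511627776
(4,3): OLD=2614821120677175/17592186044416 → NEW=255, ERR=-1871186320648905/17592186044416
(4,4): OLD=47798456852687271/281474976710656 → NEW=255, ERR=-23977662208530009/281474976710656
(4,5): OLD=818418806523565617/4503599627370496 → NEW=255, ERR=-329999098455910863/4503599627370496
Row 0: ..#.##
Row 1: ..#.##
Row 2: ..#.##
Row 3: ..##.#
Row 4: .#.###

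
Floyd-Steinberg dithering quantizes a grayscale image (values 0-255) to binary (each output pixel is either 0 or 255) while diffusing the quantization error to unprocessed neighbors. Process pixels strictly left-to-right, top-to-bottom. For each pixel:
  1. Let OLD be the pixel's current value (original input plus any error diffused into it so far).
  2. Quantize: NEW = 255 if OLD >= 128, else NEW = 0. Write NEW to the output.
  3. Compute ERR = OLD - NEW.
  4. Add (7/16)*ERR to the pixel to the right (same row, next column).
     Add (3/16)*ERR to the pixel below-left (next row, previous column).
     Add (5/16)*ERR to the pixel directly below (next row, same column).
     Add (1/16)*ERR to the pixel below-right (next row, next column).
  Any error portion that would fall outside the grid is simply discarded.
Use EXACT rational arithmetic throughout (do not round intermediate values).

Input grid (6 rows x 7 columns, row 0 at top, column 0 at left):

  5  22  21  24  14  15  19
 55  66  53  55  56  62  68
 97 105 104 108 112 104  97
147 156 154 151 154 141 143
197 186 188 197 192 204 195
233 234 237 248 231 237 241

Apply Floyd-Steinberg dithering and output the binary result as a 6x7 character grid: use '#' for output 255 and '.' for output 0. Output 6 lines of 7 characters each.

(0,0): OLD=5 → NEW=0, ERR=5
(0,1): OLD=387/16 → NEW=0, ERR=387/16
(0,2): OLD=8085/256 → NEW=0, ERR=8085/256
(0,3): OLD=154899/4096 → NEW=0, ERR=154899/4096
(0,4): OLD=2001797/65536 → NEW=0, ERR=2001797/65536
(0,5): OLD=29741219/1048576 → NEW=0, ERR=29741219/1048576
(0,6): OLD=526955637/16777216 → NEW=0, ERR=526955637/16777216
(1,0): OLD=15641/256 → NEW=0, ERR=15641/256
(1,1): OLD=218159/2048 → NEW=0, ERR=218159/2048
(1,2): OLD=7738203/65536 → NEW=0, ERR=7738203/65536
(1,3): OLD=33076543/262144 → NEW=0, ERR=33076543/262144
(1,4): OLD=2154688861/16777216 → NEW=255, ERR=-2123501219/16777216
(1,5): OLD=3125557101/134217728 → NEW=0, ERR=3125557101/134217728
(1,6): OLD=192792889283/2147483648 → NEW=0, ERR=192792889283/2147483648
(2,0): OLD=4458613/32768 → NEW=255, ERR=-3897227/32768
(2,1): OLD=117663447/1048576 → NEW=0, ERR=117663447/1048576
(2,2): OLD=3696146757/16777216 → NEW=255, ERR=-582043323/16777216
(2,3): OLD=15555848029/134217728 → NEW=0, ERR=15555848029/134217728
(2,4): OLD=145390458669/1073741824 → NEW=255, ERR=-128413706451/1073741824
(2,5): OLD=2332235979855/34359738368 → NEW=0, ERR=2332235979855/34359738368
(2,6): OLD=85875539566617/549755813888 → NEW=255, ERR=-54312192974823/549755813888
(3,0): OLD=2195684773/16777216 → NEW=255, ERR=-2082505307/16777216
(3,1): OLD=16484979777/134217728 → NEW=0, ERR=16484979777/134217728
(3,2): OLD=242277036307/1073741824 → NEW=255, ERR=-31527128813/1073741824
(3,3): OLD=643303093557/4294967296 → NEW=255, ERR=-451913566923/4294967296
(3,4): OLD=49788047593893/549755813888 → NEW=0, ERR=49788047593893/549755813888
(3,5): OLD=773329965524799/4398046511104 → NEW=255, ERR=-348171894806721/4398046511104
(3,6): OLD=5751565640187425/70368744177664 → NEW=0, ERR=5751565640187425/70368744177664
(4,0): OLD=389209005707/2147483648 → NEW=255, ERR=-158399324533/2147483648
(4,1): OLD=6145190994703/34359738368 → NEW=255, ERR=-2616542289137/34359738368
(4,2): OLD=73368185593665/549755813888 → NEW=255, ERR=-66819546947775/549755813888
(4,3): OLD=554545533369627/4398046511104 → NEW=0, ERR=554545533369627/4398046511104
(4,4): OLD=8938432171252641/35184372088832 → NEW=255, ERR=-33582711399519/35184372088832
(4,5): OLD=224987238464344929/1125899906842624 → NEW=255, ERR=-62117237780524191/1125899906842624
(4,6): OLD=3448980291029790967/18014398509481984 → NEW=255, ERR=-1144691328888114953/18014398509481984
(5,0): OLD=107571531805853/549755813888 → NEW=255, ERR=-32616200735587/549755813888
(5,1): OLD=689820055496415/4398046511104 → NEW=255, ERR=-431681804835105/4398046511104
(5,2): OLD=6155778522724489/35184372088832 → NEW=255, ERR=-2816236359927671/35184372088832
(5,3): OLD=68851278062460301/281474976710656 → NEW=255, ERR=-2924840998756979/281474976710656
(5,4): OLD=4029669217102271791/18014398509481984 → NEW=255, ERR=-564002402815634129/18014398509481984
(5,5): OLD=27970967485451705279/144115188075855872 → NEW=255, ERR=-8778405473891542081/144115188075855872
(5,6): OLD=440520667311827753297/2305843009213693952 → NEW=255, ERR=-147469300037664204463/2305843009213693952
Row 0: .......
Row 1: ....#..
Row 2: #.#.#.#
Row 3: #.##.#.
Row 4: ###.###
Row 5: #######

Answer: .......
....#..
#.#.#.#
#.##.#.
###.###
#######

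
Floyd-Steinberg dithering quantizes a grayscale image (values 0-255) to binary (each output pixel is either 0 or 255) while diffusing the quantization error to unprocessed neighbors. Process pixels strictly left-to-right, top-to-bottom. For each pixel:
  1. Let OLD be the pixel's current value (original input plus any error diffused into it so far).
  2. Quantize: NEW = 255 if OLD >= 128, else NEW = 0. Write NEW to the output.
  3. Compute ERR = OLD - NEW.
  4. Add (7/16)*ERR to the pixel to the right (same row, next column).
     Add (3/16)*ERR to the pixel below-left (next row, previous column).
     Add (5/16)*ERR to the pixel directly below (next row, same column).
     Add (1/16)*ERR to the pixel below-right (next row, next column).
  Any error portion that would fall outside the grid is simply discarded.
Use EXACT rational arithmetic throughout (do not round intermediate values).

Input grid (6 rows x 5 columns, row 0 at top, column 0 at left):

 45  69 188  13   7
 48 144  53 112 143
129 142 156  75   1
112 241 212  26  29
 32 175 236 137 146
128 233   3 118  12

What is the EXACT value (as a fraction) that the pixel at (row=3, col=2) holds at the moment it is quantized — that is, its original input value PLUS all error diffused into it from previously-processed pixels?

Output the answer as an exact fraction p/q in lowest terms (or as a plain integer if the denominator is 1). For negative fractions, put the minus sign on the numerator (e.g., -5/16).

Answer: 1041706123107/4294967296

Derivation:
(0,0): OLD=45 → NEW=0, ERR=45
(0,1): OLD=1419/16 → NEW=0, ERR=1419/16
(0,2): OLD=58061/256 → NEW=255, ERR=-7219/256
(0,3): OLD=2715/4096 → NEW=0, ERR=2715/4096
(0,4): OLD=477757/65536 → NEW=0, ERR=477757/65536
(1,0): OLD=20145/256 → NEW=0, ERR=20145/256
(1,1): OLD=417111/2048 → NEW=255, ERR=-105129/2048
(1,2): OLD=1795491/65536 → NEW=0, ERR=1795491/65536
(1,3): OLD=32452839/262144 → NEW=0, ERR=32452839/262144
(1,4): OLD=836684245/4194304 → NEW=255, ERR=-232863275/4194304
(2,0): OLD=4717485/32768 → NEW=255, ERR=-3638355/32768
(2,1): OLD=91683775/1048576 → NEW=0, ERR=91683775/1048576
(2,2): OLD=3738279421/16777216 → NEW=255, ERR=-539910659/16777216
(2,3): OLD=24403479463/268435456 → NEW=0, ERR=24403479463/268435456
(2,4): OLD=133834782673/4294967296 → NEW=0, ERR=133834782673/4294967296
(3,0): OLD=1571962717/16777216 → NEW=0, ERR=1571962717/16777216
(3,1): OLD=39774408089/134217728 → NEW=255, ERR=5548887449/134217728
(3,2): OLD=1041706123107/4294967296 → NEW=255, ERR=-53510537373/4294967296
Target (3,2): original=212, with diffused error = 1041706123107/4294967296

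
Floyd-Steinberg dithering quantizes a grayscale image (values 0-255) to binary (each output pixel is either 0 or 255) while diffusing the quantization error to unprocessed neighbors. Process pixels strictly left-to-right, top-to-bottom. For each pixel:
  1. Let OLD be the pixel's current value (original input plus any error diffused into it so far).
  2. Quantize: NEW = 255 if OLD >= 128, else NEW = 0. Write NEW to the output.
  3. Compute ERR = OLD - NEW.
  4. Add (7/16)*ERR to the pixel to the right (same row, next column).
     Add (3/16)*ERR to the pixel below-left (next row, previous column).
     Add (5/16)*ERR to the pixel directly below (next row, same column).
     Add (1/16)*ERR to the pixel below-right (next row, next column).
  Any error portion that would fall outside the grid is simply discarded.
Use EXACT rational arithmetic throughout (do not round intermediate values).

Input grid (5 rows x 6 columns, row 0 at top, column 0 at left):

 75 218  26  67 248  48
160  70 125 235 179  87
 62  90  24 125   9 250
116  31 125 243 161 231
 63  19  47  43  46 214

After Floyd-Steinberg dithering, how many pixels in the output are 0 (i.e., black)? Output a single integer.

(0,0): OLD=75 → NEW=0, ERR=75
(0,1): OLD=4013/16 → NEW=255, ERR=-67/16
(0,2): OLD=6187/256 → NEW=0, ERR=6187/256
(0,3): OLD=317741/4096 → NEW=0, ERR=317741/4096
(0,4): OLD=18477115/65536 → NEW=255, ERR=1765435/65536
(0,5): OLD=62689693/1048576 → NEW=0, ERR=62689693/1048576
(1,0): OLD=46759/256 → NEW=255, ERR=-18521/256
(1,1): OLD=94737/2048 → NEW=0, ERR=94737/2048
(1,2): OLD=10949349/65536 → NEW=255, ERR=-5762331/65536
(1,3): OLD=59594625/262144 → NEW=255, ERR=-7252095/262144
(1,4): OLD=3210708579/16777216 → NEW=255, ERR=-1067481501/16777216
(1,5): OLD=21348640965/268435456 → NEW=0, ERR=21348640965/268435456
(2,0): OLD=1574987/32768 → NEW=0, ERR=1574987/32768
(2,1): OLD=109551209/1048576 → NEW=0, ERR=109551209/1048576
(2,2): OLD=670005371/16777216 → NEW=0, ERR=670005371/16777216
(2,3): OLD=15623098979/134217728 → NEW=0, ERR=15623098979/134217728
(2,4): OLD=228599348905/4294967296 → NEW=0, ERR=228599348905/4294967296
(2,5): OLD=20214680639279/68719476736 → NEW=255, ERR=2691214071599/68719476736
(3,0): OLD=2526808603/16777216 → NEW=255, ERR=-1751381477/16777216
(3,1): OLD=3821167487/134217728 → NEW=0, ERR=3821167487/134217728
(3,2): OLD=191437847469/1073741824 → NEW=255, ERR=-82366317651/1073741824
(3,3): OLD=17749591210951/68719476736 → NEW=255, ERR=226124643271/68719476736
(3,4): OLD=106482430689639/549755813888 → NEW=255, ERR=-33705301851801/549755813888
(3,5): OLD=1932869654691241/8796093022208 → NEW=255, ERR=-310134065971799/8796093022208
(4,0): OLD=76699713205/2147483648 → NEW=0, ERR=76699713205/2147483648
(4,1): OLD=777051685425/34359738368 → NEW=0, ERR=777051685425/34359738368
(4,2): OLD=38833360136259/1099511627776 → NEW=0, ERR=38833360136259/1099511627776
(4,3): OLD=759812571939951/17592186044416 → NEW=0, ERR=759812571939951/17592186044416
(4,4): OLD=11070772148828255/281474976710656 → NEW=0, ERR=11070772148828255/281474976710656
(4,5): OLD=974387160195473977/4503599627370496 → NEW=255, ERR=-174030744784002503/4503599627370496
Output grid:
  Row 0: .#..#.  (4 black, running=4)
  Row 1: #.###.  (2 black, running=6)
  Row 2: .....#  (5 black, running=11)
  Row 3: #.####  (1 black, running=12)
  Row 4: .....#  (5 black, running=17)

Answer: 17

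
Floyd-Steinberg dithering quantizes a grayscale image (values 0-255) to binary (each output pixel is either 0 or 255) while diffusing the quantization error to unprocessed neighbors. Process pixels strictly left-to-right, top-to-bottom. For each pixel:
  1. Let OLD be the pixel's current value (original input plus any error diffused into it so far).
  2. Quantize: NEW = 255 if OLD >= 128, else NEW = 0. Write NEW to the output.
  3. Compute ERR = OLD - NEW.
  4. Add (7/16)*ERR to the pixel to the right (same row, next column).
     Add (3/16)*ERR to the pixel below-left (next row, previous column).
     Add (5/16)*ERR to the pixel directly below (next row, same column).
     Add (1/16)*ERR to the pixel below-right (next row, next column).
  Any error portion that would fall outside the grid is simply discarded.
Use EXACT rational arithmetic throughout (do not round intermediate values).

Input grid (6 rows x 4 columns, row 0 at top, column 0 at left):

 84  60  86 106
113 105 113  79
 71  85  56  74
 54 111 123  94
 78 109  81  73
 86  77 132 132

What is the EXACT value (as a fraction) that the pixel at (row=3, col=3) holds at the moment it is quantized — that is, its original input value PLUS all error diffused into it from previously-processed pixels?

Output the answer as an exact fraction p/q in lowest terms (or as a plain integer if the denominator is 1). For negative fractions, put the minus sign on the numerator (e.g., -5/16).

Answer: 1435386894179/17179869184

Derivation:
(0,0): OLD=84 → NEW=0, ERR=84
(0,1): OLD=387/4 → NEW=0, ERR=387/4
(0,2): OLD=8213/64 → NEW=255, ERR=-8107/64
(0,3): OLD=51795/1024 → NEW=0, ERR=51795/1024
(1,0): OLD=10073/64 → NEW=255, ERR=-6247/64
(1,1): OLD=37903/512 → NEW=0, ERR=37903/512
(1,2): OLD=1987931/16384 → NEW=0, ERR=1987931/16384
(1,3): OLD=36693101/262144 → NEW=255, ERR=-30153619/262144
(2,0): OLD=445461/8192 → NEW=0, ERR=445461/8192
(2,1): OLD=38947735/262144 → NEW=255, ERR=-27898985/262144
(2,2): OLD=15946011/524288 → NEW=0, ERR=15946011/524288
(2,3): OLD=494456671/8388608 → NEW=0, ERR=494456671/8388608
(3,0): OLD=214069221/4194304 → NEW=0, ERR=214069221/4194304
(3,1): OLD=7326429947/67108864 → NEW=0, ERR=7326429947/67108864
(3,2): OLD=198285520965/1073741824 → NEW=255, ERR=-75518644155/1073741824
(3,3): OLD=1435386894179/17179869184 → NEW=0, ERR=1435386894179/17179869184
Target (3,3): original=94, with diffused error = 1435386894179/17179869184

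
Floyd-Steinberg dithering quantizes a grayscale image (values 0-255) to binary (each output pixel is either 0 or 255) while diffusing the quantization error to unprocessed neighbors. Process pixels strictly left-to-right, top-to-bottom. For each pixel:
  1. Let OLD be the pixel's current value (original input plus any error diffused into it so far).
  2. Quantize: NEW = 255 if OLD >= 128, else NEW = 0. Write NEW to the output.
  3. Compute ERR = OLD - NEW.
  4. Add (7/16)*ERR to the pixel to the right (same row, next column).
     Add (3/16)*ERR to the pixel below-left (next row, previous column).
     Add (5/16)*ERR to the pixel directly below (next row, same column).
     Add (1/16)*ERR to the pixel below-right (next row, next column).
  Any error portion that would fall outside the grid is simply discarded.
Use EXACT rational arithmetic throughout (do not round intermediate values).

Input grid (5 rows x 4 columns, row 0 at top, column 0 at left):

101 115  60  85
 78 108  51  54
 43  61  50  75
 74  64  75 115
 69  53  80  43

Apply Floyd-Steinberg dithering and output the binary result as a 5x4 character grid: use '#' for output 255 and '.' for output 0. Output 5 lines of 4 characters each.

Answer: .#..
...#
.#..
..#.
....

Derivation:
(0,0): OLD=101 → NEW=0, ERR=101
(0,1): OLD=2547/16 → NEW=255, ERR=-1533/16
(0,2): OLD=4629/256 → NEW=0, ERR=4629/256
(0,3): OLD=380563/4096 → NEW=0, ERR=380563/4096
(1,0): OLD=23449/256 → NEW=0, ERR=23449/256
(1,1): OLD=261807/2048 → NEW=0, ERR=261807/2048
(1,2): OLD=8127195/65536 → NEW=0, ERR=8127195/65536
(1,3): OLD=145143533/1048576 → NEW=255, ERR=-122243347/1048576
(2,0): OLD=3132405/32768 → NEW=0, ERR=3132405/32768
(2,1): OLD=180090455/1048576 → NEW=255, ERR=-87296425/1048576
(2,2): OLD=80659571/2097152 → NEW=0, ERR=80659571/2097152
(2,3): OLD=2118836167/33554432 → NEW=0, ERR=2118836167/33554432
(3,0): OLD=1480809509/16777216 → NEW=0, ERR=1480809509/16777216
(3,1): OLD=24101442811/268435456 → NEW=0, ERR=24101442811/268435456
(3,2): OLD=570958955525/4294967296 → NEW=255, ERR=-524257704955/4294967296
(3,3): OLD=5754181838243/68719476736 → NEW=0, ERR=5754181838243/68719476736
(4,0): OLD=487121832577/4294967296 → NEW=0, ERR=487121832577/4294967296
(4,1): OLD=3893207319683/34359738368 → NEW=0, ERR=3893207319683/34359738368
(4,2): OLD=123957731175587/1099511627776 → NEW=0, ERR=123957731175587/1099511627776
(4,3): OLD=1950292692729957/17592186044416 → NEW=0, ERR=1950292692729957/17592186044416
Row 0: .#..
Row 1: ...#
Row 2: .#..
Row 3: ..#.
Row 4: ....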